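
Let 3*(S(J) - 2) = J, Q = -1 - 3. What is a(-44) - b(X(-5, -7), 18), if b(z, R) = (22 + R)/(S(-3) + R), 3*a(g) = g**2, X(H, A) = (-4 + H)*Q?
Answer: 36664/57 ≈ 643.23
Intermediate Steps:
Q = -4
S(J) = 2 + J/3
X(H, A) = 16 - 4*H (X(H, A) = (-4 + H)*(-4) = 16 - 4*H)
a(g) = g**2/3
b(z, R) = (22 + R)/(1 + R) (b(z, R) = (22 + R)/((2 + (1/3)*(-3)) + R) = (22 + R)/((2 - 1) + R) = (22 + R)/(1 + R))
a(-44) - b(X(-5, -7), 18) = (1/3)*(-44)**2 - (22 + 18)/(1 + 18) = (1/3)*1936 - 40/19 = 1936/3 - 40/19 = 36664/57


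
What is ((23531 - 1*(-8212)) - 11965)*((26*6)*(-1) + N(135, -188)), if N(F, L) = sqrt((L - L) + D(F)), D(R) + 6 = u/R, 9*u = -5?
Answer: -3085368 + 19778*I*sqrt(4377)/27 ≈ -3.0854e+6 + 48463.0*I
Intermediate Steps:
u = -5/9 (u = (1/9)*(-5) = -5/9 ≈ -0.55556)
D(R) = -6 - 5/(9*R)
N(F, L) = sqrt(-6 - 5/(9*F)) (N(F, L) = sqrt((L - L) + (-6 - 5/(9*F))) = sqrt(0 + (-6 - 5/(9*F))) = sqrt(-6 - 5/(9*F)))
((23531 - 1*(-8212)) - 11965)*((26*6)*(-1) + N(135, -188)) = ((23531 - 1*(-8212)) - 11965)*((26*6)*(-1) + sqrt(-54 - 5/135)/3) = ((23531 + 8212) - 11965)*(156*(-1) + sqrt(-54 - 5*1/135)/3) = (31743 - 11965)*(-156 + sqrt(-54 - 1/27)/3) = 19778*(-156 + sqrt(-1459/27)/3) = 19778*(-156 + (I*sqrt(4377)/9)/3) = 19778*(-156 + I*sqrt(4377)/27) = -3085368 + 19778*I*sqrt(4377)/27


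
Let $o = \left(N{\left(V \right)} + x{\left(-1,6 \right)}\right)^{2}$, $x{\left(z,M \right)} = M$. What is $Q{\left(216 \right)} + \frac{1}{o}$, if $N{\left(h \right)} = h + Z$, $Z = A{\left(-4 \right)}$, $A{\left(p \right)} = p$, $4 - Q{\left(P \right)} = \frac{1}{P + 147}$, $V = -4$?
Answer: $\frac{6167}{1452} \approx 4.2472$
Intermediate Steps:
$Q{\left(P \right)} = 4 - \frac{1}{147 + P}$ ($Q{\left(P \right)} = 4 - \frac{1}{P + 147} = 4 - \frac{1}{147 + P}$)
$Z = -4$
$N{\left(h \right)} = -4 + h$ ($N{\left(h \right)} = h - 4 = -4 + h$)
$o = 4$ ($o = \left(\left(-4 - 4\right) + 6\right)^{2} = \left(-8 + 6\right)^{2} = \left(-2\right)^{2} = 4$)
$Q{\left(216 \right)} + \frac{1}{o} = \frac{587 + 4 \cdot 216}{147 + 216} + \frac{1}{4} = \frac{587 + 864}{363} + \frac{1}{4} = \frac{1}{363} \cdot 1451 + \frac{1}{4} = \frac{1451}{363} + \frac{1}{4} = \frac{6167}{1452}$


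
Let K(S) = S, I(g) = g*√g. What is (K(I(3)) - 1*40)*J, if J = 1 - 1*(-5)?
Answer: -240 + 18*√3 ≈ -208.82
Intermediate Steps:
I(g) = g^(3/2)
J = 6 (J = 1 + 5 = 6)
(K(I(3)) - 1*40)*J = (3^(3/2) - 1*40)*6 = (3*√3 - 40)*6 = (-40 + 3*√3)*6 = -240 + 18*√3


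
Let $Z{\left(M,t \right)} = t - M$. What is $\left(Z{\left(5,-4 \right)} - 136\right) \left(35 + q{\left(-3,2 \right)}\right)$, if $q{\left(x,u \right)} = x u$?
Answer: $-4205$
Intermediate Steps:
$q{\left(x,u \right)} = u x$
$\left(Z{\left(5,-4 \right)} - 136\right) \left(35 + q{\left(-3,2 \right)}\right) = \left(\left(-4 - 5\right) - 136\right) \left(35 + 2 \left(-3\right)\right) = \left(\left(-4 - 5\right) - 136\right) \left(35 - 6\right) = \left(-9 - 136\right) 29 = \left(-145\right) 29 = -4205$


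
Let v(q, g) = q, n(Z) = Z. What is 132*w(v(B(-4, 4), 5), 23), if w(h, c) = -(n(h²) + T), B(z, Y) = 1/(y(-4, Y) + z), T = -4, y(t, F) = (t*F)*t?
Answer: 158389/300 ≈ 527.96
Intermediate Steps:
y(t, F) = F*t² (y(t, F) = (F*t)*t = F*t²)
B(z, Y) = 1/(z + 16*Y) (B(z, Y) = 1/(Y*(-4)² + z) = 1/(Y*16 + z) = 1/(16*Y + z) = 1/(z + 16*Y))
w(h, c) = 4 - h² (w(h, c) = -(h² - 4) = -(-4 + h²) = 4 - h²)
132*w(v(B(-4, 4), 5), 23) = 132*(4 - (1/(-4 + 16*4))²) = 132*(4 - (1/(-4 + 64))²) = 132*(4 - (1/60)²) = 132*(4 - 1*1/3600) = 132*(4 - 1/3600) = 132*(14399/3600) = 158389/300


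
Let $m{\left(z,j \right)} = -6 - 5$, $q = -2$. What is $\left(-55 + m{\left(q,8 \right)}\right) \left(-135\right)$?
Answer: $8910$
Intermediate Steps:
$m{\left(z,j \right)} = -11$
$\left(-55 + m{\left(q,8 \right)}\right) \left(-135\right) = \left(-55 - 11\right) \left(-135\right) = \left(-66\right) \left(-135\right) = 8910$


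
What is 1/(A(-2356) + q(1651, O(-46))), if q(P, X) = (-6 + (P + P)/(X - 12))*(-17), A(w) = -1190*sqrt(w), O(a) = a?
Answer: 2117/6604276297 + 23548*I*sqrt(589)/33021381485 ≈ 3.2055e-7 + 1.7307e-5*I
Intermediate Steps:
q(P, X) = 102 - 34*P/(-12 + X) (q(P, X) = (-6 + (2*P)/(-12 + X))*(-17) = (-6 + 2*P/(-12 + X))*(-17) = 102 - 34*P/(-12 + X))
1/(A(-2356) + q(1651, O(-46))) = 1/(-2380*I*sqrt(589) + 34*(-36 - 1*1651 + 3*(-46))/(-12 - 46)) = 1/(-2380*I*sqrt(589) + 34*(-36 - 1651 - 138)/(-58)) = 1/(-2380*I*sqrt(589) + 34*(-1/58)*(-1825)) = 1/(-2380*I*sqrt(589) + 31025/29) = 1/(31025/29 - 2380*I*sqrt(589))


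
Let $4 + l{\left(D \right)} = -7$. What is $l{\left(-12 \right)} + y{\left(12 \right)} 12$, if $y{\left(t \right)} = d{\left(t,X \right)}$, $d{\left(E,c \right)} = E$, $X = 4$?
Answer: $133$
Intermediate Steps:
$y{\left(t \right)} = t$
$l{\left(D \right)} = -11$ ($l{\left(D \right)} = -4 - 7 = -11$)
$l{\left(-12 \right)} + y{\left(12 \right)} 12 = -11 + 12 \cdot 12 = -11 + 144 = 133$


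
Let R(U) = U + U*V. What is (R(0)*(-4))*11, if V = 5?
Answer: 0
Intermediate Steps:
R(U) = 6*U (R(U) = U + U*5 = U + 5*U = 6*U)
(R(0)*(-4))*11 = ((6*0)*(-4))*11 = (0*(-4))*11 = 0*11 = 0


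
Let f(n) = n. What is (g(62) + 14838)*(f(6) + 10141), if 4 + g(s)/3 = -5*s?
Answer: 141002712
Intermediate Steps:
g(s) = -12 - 15*s (g(s) = -12 + 3*(-5*s) = -12 - 15*s)
(g(62) + 14838)*(f(6) + 10141) = ((-12 - 15*62) + 14838)*(6 + 10141) = ((-12 - 930) + 14838)*10147 = (-942 + 14838)*10147 = 13896*10147 = 141002712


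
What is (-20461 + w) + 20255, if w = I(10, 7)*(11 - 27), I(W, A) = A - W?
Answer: -158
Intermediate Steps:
w = 48 (w = (7 - 1*10)*(11 - 27) = (7 - 10)*(-16) = -3*(-16) = 48)
(-20461 + w) + 20255 = (-20461 + 48) + 20255 = -20413 + 20255 = -158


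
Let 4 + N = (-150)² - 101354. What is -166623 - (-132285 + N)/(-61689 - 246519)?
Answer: -17118250909/102736 ≈ -1.6662e+5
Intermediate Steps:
N = -78858 (N = -4 + ((-150)² - 101354) = -4 + (22500 - 101354) = -4 - 78854 = -78858)
-166623 - (-132285 + N)/(-61689 - 246519) = -166623 - (-132285 - 78858)/(-61689 - 246519) = -166623 - (-211143)/(-308208) = -166623 - (-211143)*(-1)/308208 = -166623 - 1*70381/102736 = -166623 - 70381/102736 = -17118250909/102736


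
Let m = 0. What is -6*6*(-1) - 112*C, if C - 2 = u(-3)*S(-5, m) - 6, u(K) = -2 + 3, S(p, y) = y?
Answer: 484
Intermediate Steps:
u(K) = 1
C = -4 (C = 2 + (1*0 - 6) = 2 + (0 - 6) = 2 - 6 = -4)
-6*6*(-1) - 112*C = -6*6*(-1) - 112*(-4) = -36*(-1) + 448 = 36 + 448 = 484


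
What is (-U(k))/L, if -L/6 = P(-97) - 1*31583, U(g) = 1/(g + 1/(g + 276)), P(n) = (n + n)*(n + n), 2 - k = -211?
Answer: 163/1260936748 ≈ 1.2927e-7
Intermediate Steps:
k = 213 (k = 2 - 1*(-211) = 2 + 211 = 213)
P(n) = 4*n² (P(n) = (2*n)*(2*n) = 4*n²)
U(g) = 1/(g + 1/(276 + g))
L = -36318 (L = -6*(4*(-97)² - 1*31583) = -6*(4*9409 - 31583) = -6*(37636 - 31583) = -6*6053 = -36318)
(-U(k))/L = -(276 + 213)/(1 + 213² + 276*213)/(-36318) = -489/(1 + 45369 + 58788)*(-1/36318) = -489/104158*(-1/36318) = 163/1260936748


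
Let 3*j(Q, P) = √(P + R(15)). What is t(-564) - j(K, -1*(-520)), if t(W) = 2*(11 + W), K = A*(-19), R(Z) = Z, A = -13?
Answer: -1106 - √535/3 ≈ -1113.7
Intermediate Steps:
K = 247 (K = -13*(-19) = 247)
j(Q, P) = √(15 + P)/3 (j(Q, P) = √(P + 15)/3 = √(15 + P)/3)
t(W) = 22 + 2*W
t(-564) - j(K, -1*(-520)) = (22 + 2*(-564)) - √(15 - 1*(-520))/3 = (22 - 1128) - √(15 + 520)/3 = -1106 - √535/3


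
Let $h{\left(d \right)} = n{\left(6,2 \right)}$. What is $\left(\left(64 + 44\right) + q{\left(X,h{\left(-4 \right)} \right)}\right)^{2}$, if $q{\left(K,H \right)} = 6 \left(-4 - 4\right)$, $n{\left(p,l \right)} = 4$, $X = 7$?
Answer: $3600$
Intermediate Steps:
$h{\left(d \right)} = 4$
$q{\left(K,H \right)} = -48$ ($q{\left(K,H \right)} = 6 \left(-8\right) = -48$)
$\left(\left(64 + 44\right) + q{\left(X,h{\left(-4 \right)} \right)}\right)^{2} = \left(\left(64 + 44\right) - 48\right)^{2} = \left(108 - 48\right)^{2} = 60^{2} = 3600$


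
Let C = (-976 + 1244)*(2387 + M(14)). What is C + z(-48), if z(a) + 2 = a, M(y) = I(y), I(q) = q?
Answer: 643418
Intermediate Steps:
M(y) = y
z(a) = -2 + a
C = 643468 (C = (-976 + 1244)*(2387 + 14) = 268*2401 = 643468)
C + z(-48) = 643468 + (-2 - 48) = 643468 - 50 = 643418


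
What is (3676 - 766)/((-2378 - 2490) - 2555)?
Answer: -2910/7423 ≈ -0.39202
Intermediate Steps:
(3676 - 766)/((-2378 - 2490) - 2555) = 2910/(-4868 - 2555) = 2910/(-7423) = 2910*(-1/7423) = -2910/7423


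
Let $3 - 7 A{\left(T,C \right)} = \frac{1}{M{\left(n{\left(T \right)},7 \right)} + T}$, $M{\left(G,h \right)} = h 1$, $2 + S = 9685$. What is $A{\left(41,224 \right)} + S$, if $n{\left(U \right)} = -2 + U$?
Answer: $\frac{3253631}{336} \approx 9683.4$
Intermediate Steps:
$S = 9683$ ($S = -2 + 9685 = 9683$)
$M{\left(G,h \right)} = h$
$A{\left(T,C \right)} = \frac{3}{7} - \frac{1}{7 \left(7 + T\right)}$
$A{\left(41,224 \right)} + S = \frac{20 + 3 \cdot 41}{7 \left(7 + 41\right)} + 9683 = \frac{20 + 123}{7 \cdot 48} + 9683 = \frac{1}{7} \cdot \frac{1}{48} \cdot 143 + 9683 = \frac{143}{336} + 9683 = \frac{3253631}{336}$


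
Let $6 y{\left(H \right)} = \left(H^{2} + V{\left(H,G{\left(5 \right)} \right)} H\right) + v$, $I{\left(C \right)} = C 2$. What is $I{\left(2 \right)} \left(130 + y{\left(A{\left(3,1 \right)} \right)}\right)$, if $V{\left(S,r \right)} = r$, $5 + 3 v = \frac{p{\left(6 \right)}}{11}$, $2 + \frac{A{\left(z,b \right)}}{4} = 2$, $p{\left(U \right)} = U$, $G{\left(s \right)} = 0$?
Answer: $\frac{51382}{99} \approx 519.01$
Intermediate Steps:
$I{\left(C \right)} = 2 C$
$A{\left(z,b \right)} = 0$ ($A{\left(z,b \right)} = -8 + 4 \cdot 2 = -8 + 8 = 0$)
$v = - \frac{49}{33}$ ($v = - \frac{5}{3} + \frac{6 \cdot \frac{1}{11}}{3} = - \frac{5}{3} + \frac{1}{3} \cdot \frac{6}{11} = - \frac{5}{3} + \frac{2}{11} = - \frac{49}{33} \approx -1.4848$)
$y{\left(H \right)} = - \frac{49}{198} + \frac{H^{2}}{6}$ ($y{\left(H \right)} = \frac{\left(H^{2} + 0 H\right) - \frac{49}{33}}{6} = \frac{\left(H^{2} + 0\right) - \frac{49}{33}}{6} = \frac{H^{2} - \frac{49}{33}}{6} = \frac{- \frac{49}{33} + H^{2}}{6} = - \frac{49}{198} + \frac{H^{2}}{6}$)
$I{\left(2 \right)} \left(130 + y{\left(A{\left(3,1 \right)} \right)}\right) = 2 \cdot 2 \left(130 - \left(\frac{49}{198} - \frac{0^{2}}{6}\right)\right) = 4 \left(130 + \left(- \frac{49}{198} + \frac{1}{6} \cdot 0\right)\right) = 4 \left(130 + \left(- \frac{49}{198} + 0\right)\right) = 4 \left(130 - \frac{49}{198}\right) = 4 \cdot \frac{25691}{198} = \frac{51382}{99}$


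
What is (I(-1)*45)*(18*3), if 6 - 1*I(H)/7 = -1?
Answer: 119070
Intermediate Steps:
I(H) = 49 (I(H) = 42 - 7*(-1) = 42 + 7 = 49)
(I(-1)*45)*(18*3) = (49*45)*(18*3) = 2205*54 = 119070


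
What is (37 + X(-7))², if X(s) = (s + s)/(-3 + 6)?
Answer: 9409/9 ≈ 1045.4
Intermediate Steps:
X(s) = 2*s/3 (X(s) = (2*s)/3 = (2*s)*(⅓) = 2*s/3)
(37 + X(-7))² = (37 + (⅔)*(-7))² = (37 - 14/3)² = (97/3)² = 9409/9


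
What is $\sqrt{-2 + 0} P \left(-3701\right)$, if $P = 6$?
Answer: $- 22206 i \sqrt{2} \approx - 31404.0 i$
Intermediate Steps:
$\sqrt{-2 + 0} P \left(-3701\right) = \sqrt{-2 + 0} \cdot 6 \left(-3701\right) = \sqrt{-2} \cdot 6 \left(-3701\right) = i \sqrt{2} \cdot 6 \left(-3701\right) = 6 i \sqrt{2} \left(-3701\right) = - 22206 i \sqrt{2}$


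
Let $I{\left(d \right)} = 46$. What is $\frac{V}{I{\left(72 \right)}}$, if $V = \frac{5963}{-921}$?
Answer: $- \frac{5963}{42366} \approx -0.14075$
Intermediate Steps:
$V = - \frac{5963}{921}$ ($V = 5963 \left(- \frac{1}{921}\right) = - \frac{5963}{921} \approx -6.4745$)
$\frac{V}{I{\left(72 \right)}} = - \frac{5963}{921 \cdot 46} = \left(- \frac{5963}{921}\right) \frac{1}{46} = - \frac{5963}{42366}$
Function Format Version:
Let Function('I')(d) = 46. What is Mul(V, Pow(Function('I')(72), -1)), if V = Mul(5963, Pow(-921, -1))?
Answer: Rational(-5963, 42366) ≈ -0.14075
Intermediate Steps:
V = Rational(-5963, 921) (V = Mul(5963, Rational(-1, 921)) = Rational(-5963, 921) ≈ -6.4745)
Mul(V, Pow(Function('I')(72), -1)) = Mul(Rational(-5963, 921), Pow(46, -1)) = Mul(Rational(-5963, 921), Rational(1, 46)) = Rational(-5963, 42366)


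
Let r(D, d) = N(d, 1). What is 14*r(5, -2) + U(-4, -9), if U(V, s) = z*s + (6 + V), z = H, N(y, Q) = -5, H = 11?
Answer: -167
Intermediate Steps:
r(D, d) = -5
z = 11
U(V, s) = 6 + V + 11*s (U(V, s) = 11*s + (6 + V) = 6 + V + 11*s)
14*r(5, -2) + U(-4, -9) = 14*(-5) + (6 - 4 + 11*(-9)) = -70 + (6 - 4 - 99) = -70 - 97 = -167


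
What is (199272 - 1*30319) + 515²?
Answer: 434178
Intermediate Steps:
(199272 - 1*30319) + 515² = (199272 - 30319) + 265225 = 168953 + 265225 = 434178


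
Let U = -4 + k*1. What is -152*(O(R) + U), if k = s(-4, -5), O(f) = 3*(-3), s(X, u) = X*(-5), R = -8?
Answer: -1064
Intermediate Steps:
s(X, u) = -5*X
O(f) = -9
k = 20 (k = -5*(-4) = 20)
U = 16 (U = -4 + 20*1 = -4 + 20 = 16)
-152*(O(R) + U) = -152*(-9 + 16) = -152*7 = -1064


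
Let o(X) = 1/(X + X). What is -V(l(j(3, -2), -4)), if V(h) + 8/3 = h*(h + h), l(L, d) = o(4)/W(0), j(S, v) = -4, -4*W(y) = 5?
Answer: 397/150 ≈ 2.6467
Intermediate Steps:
W(y) = -5/4 (W(y) = -1/4*5 = -5/4)
o(X) = 1/(2*X)
l(L, d) = -1/10 (l(L, d) = ((1/2)/4)/(-5/4) = ((1/2)*(1/4))*(-4/5) = (1/8)*(-4/5) = -1/10)
V(h) = -8/3 + 2*h**2 (V(h) = -8/3 + h*(h + h) = -8/3 + h*(2*h) = -8/3 + 2*h**2)
-V(l(j(3, -2), -4)) = -(-8/3 + 2*(-1/10)**2) = -(-8/3 + 2*(1/100)) = -(-8/3 + 1/50) = -1*(-397/150) = 397/150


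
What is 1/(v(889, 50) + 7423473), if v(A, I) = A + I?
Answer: 1/7424412 ≈ 1.3469e-7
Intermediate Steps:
1/(v(889, 50) + 7423473) = 1/((889 + 50) + 7423473) = 1/(939 + 7423473) = 1/7424412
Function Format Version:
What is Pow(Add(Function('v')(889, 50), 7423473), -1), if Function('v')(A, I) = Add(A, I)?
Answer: Rational(1, 7424412) ≈ 1.3469e-7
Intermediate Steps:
Pow(Add(Function('v')(889, 50), 7423473), -1) = Pow(Add(Add(889, 50), 7423473), -1) = Pow(Add(939, 7423473), -1) = Pow(7424412, -1) = Rational(1, 7424412)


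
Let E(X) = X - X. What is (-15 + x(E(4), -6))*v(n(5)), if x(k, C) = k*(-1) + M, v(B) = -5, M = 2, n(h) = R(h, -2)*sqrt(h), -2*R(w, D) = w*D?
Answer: 65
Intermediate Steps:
R(w, D) = -D*w/2 (R(w, D) = -w*D/2 = -D*w/2)
n(h) = h**(3/2) (n(h) = (-1/2*(-2)*h)*sqrt(h) = h*sqrt(h) = h**(3/2))
E(X) = 0
x(k, C) = 2 - k (x(k, C) = k*(-1) + 2 = -k + 2 = 2 - k)
(-15 + x(E(4), -6))*v(n(5)) = (-15 + (2 - 1*0))*(-5) = (-15 + (2 + 0))*(-5) = (-15 + 2)*(-5) = -13*(-5) = 65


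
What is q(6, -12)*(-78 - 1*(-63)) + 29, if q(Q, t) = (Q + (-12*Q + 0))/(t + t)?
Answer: -49/4 ≈ -12.250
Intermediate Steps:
q(Q, t) = -11*Q/(2*t) (q(Q, t) = (Q - 12*Q)/((2*t)) = (-11*Q)*(1/(2*t)) = -11*Q/(2*t))
q(6, -12)*(-78 - 1*(-63)) + 29 = (-11/2*6/(-12))*(-78 - 1*(-63)) + 29 = (-11/2*6*(-1/12))*(-78 + 63) + 29 = (11/4)*(-15) + 29 = -165/4 + 29 = -49/4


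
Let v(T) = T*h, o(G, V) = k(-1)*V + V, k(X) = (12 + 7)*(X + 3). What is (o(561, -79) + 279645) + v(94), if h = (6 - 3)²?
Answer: 277410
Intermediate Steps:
k(X) = 57 + 19*X (k(X) = 19*(3 + X) = 57 + 19*X)
h = 9 (h = 3² = 9)
o(G, V) = 39*V (o(G, V) = (57 + 19*(-1))*V + V = (57 - 19)*V + V = 38*V + V = 39*V)
v(T) = 9*T (v(T) = T*9 = 9*T)
(o(561, -79) + 279645) + v(94) = (39*(-79) + 279645) + 9*94 = (-3081 + 279645) + 846 = 276564 + 846 = 277410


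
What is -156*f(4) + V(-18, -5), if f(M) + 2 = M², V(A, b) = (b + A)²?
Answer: -1655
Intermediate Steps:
V(A, b) = (A + b)²
f(M) = -2 + M²
-156*f(4) + V(-18, -5) = -156*(-2 + 4²) + (-18 - 5)² = -156*(-2 + 16) + (-23)² = -156*14 + 529 = -2184 + 529 = -1655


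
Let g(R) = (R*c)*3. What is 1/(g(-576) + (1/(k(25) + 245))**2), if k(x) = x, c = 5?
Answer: -72900/629855999 ≈ -0.00011574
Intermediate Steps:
g(R) = 15*R (g(R) = (R*5)*3 = (5*R)*3 = 15*R)
1/(g(-576) + (1/(k(25) + 245))**2) = 1/(15*(-576) + (1/(25 + 245))**2) = 1/(-8640 + (1/270)**2) = 1/(-8640 + 1/72900) = 1/(-629855999/72900) = -72900/629855999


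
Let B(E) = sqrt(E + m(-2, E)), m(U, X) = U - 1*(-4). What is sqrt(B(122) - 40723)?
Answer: sqrt(-40723 + 2*sqrt(31)) ≈ 201.77*I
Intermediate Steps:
m(U, X) = 4 + U (m(U, X) = U + 4 = 4 + U)
B(E) = sqrt(2 + E) (B(E) = sqrt(E + (4 - 2)) = sqrt(E + 2) = sqrt(2 + E))
sqrt(B(122) - 40723) = sqrt(sqrt(2 + 122) - 40723) = sqrt(sqrt(124) - 40723) = sqrt(2*sqrt(31) - 40723) = sqrt(-40723 + 2*sqrt(31))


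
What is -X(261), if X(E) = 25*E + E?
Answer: -6786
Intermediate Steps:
X(E) = 26*E
-X(261) = -26*261 = -1*6786 = -6786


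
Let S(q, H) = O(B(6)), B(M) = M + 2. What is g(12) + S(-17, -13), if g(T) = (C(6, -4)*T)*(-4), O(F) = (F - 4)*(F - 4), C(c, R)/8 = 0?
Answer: 16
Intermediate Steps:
C(c, R) = 0 (C(c, R) = 8*0 = 0)
B(M) = 2 + M
O(F) = (-4 + F)² (O(F) = (-4 + F)*(-4 + F) = (-4 + F)²)
g(T) = 0 (g(T) = (0*T)*(-4) = 0*(-4) = 0)
S(q, H) = 16 (S(q, H) = (-4 + (2 + 6))² = (-4 + 8)² = 4² = 16)
g(12) + S(-17, -13) = 0 + 16 = 16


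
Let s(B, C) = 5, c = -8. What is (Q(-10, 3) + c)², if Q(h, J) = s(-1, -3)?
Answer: 9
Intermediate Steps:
Q(h, J) = 5
(Q(-10, 3) + c)² = (5 - 8)² = (-3)² = 9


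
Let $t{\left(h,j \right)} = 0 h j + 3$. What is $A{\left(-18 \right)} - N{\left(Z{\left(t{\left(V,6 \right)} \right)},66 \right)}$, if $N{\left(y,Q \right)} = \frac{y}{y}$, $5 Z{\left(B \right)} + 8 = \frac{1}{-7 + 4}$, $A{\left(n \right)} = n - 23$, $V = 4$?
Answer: $-42$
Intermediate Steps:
$t{\left(h,j \right)} = 3$ ($t{\left(h,j \right)} = 0 j + 3 = 0 + 3 = 3$)
$A{\left(n \right)} = -23 + n$ ($A{\left(n \right)} = n - 23 = -23 + n$)
$Z{\left(B \right)} = - \frac{5}{3}$ ($Z{\left(B \right)} = - \frac{8}{5} + \frac{1}{5 \left(-7 + 4\right)} = - \frac{8}{5} + \frac{1}{5 \left(-3\right)} = - \frac{8}{5} + \frac{1}{5} \left(- \frac{1}{3}\right) = - \frac{8}{5} - \frac{1}{15} = - \frac{5}{3}$)
$N{\left(y,Q \right)} = 1$
$A{\left(-18 \right)} - N{\left(Z{\left(t{\left(V,6 \right)} \right)},66 \right)} = \left(-23 - 18\right) - 1 = -41 - 1 = -42$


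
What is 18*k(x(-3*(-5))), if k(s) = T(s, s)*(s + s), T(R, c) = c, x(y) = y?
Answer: 8100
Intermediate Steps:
k(s) = 2*s**2 (k(s) = s*(s + s) = s*(2*s) = 2*s**2)
18*k(x(-3*(-5))) = 18*(2*(-3*(-5))**2) = 18*(2*15**2) = 18*(2*225) = 18*450 = 8100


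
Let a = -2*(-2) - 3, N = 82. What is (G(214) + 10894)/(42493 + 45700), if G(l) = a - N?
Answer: 10813/88193 ≈ 0.12261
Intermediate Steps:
a = 1 (a = 4 - 3 = 1)
G(l) = -81 (G(l) = 1 - 1*82 = 1 - 82 = -81)
(G(214) + 10894)/(42493 + 45700) = (-81 + 10894)/(42493 + 45700) = 10813/88193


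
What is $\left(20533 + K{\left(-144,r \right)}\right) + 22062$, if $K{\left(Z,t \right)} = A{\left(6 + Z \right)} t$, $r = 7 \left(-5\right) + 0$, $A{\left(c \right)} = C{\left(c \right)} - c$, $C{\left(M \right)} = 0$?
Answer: $37765$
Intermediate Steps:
$A{\left(c \right)} = - c$ ($A{\left(c \right)} = 0 - c = - c$)
$r = -35$ ($r = -35 + 0 = -35$)
$K{\left(Z,t \right)} = t \left(-6 - Z\right)$ ($K{\left(Z,t \right)} = - (6 + Z) t = \left(-6 - Z\right) t = t \left(-6 - Z\right)$)
$\left(20533 + K{\left(-144,r \right)}\right) + 22062 = \left(20533 - - 35 \left(6 - 144\right)\right) + 22062 = \left(20533 - \left(-35\right) \left(-138\right)\right) + 22062 = \left(20533 - 4830\right) + 22062 = 15703 + 22062 = 37765$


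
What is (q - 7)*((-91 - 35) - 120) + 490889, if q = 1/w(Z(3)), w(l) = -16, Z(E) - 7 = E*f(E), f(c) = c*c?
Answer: 3941011/8 ≈ 4.9263e+5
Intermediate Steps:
f(c) = c²
Z(E) = 7 + E³ (Z(E) = 7 + E*E² = 7 + E³)
q = -1/16 (q = 1/(-16) = -1/16 ≈ -0.062500)
(q - 7)*((-91 - 35) - 120) + 490889 = (-1/16 - 7)*((-91 - 35) - 120) + 490889 = -113*(-126 - 120)/16 + 490889 = -113/16*(-246) + 490889 = 13899/8 + 490889 = 3941011/8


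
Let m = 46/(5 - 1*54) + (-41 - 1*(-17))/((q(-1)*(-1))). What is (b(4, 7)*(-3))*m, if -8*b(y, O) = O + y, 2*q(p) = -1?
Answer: -39567/196 ≈ -201.87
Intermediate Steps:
q(p) = -½ (q(p) = (½)*(-1) = -½)
b(y, O) = -O/8 - y/8 (b(y, O) = -(O + y)/8 = -O/8 - y/8)
m = -2398/49 (m = 46/(5 - 1*54) + (-41 - 1*(-17))/((-½*(-1))) = 46/(5 - 54) + (-41 + 17)/(½) = 46/(-49) - 24*2 = 46*(-1/49) - 48 = -46/49 - 48 = -2398/49 ≈ -48.939)
(b(4, 7)*(-3))*m = ((-⅛*7 - ⅛*4)*(-3))*(-2398/49) = ((-7/8 - ½)*(-3))*(-2398/49) = -11/8*(-3)*(-2398/49) = (33/8)*(-2398/49) = -39567/196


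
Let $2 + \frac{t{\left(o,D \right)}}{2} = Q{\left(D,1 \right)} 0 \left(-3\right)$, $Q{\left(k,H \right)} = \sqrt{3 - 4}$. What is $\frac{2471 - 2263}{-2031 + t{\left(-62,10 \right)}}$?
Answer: $- \frac{208}{2035} \approx -0.10221$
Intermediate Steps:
$Q{\left(k,H \right)} = i$ ($Q{\left(k,H \right)} = \sqrt{-1} = i$)
$t{\left(o,D \right)} = -4$ ($t{\left(o,D \right)} = -4 + 2 i 0 \left(-3\right) = -4 + 2 \cdot 0 \left(-3\right) = -4 + 2 \cdot 0 = -4 + 0 = -4$)
$\frac{2471 - 2263}{-2031 + t{\left(-62,10 \right)}} = \frac{2471 - 2263}{-2031 - 4} = \frac{208}{-2035} = 208 \left(- \frac{1}{2035}\right) = - \frac{208}{2035}$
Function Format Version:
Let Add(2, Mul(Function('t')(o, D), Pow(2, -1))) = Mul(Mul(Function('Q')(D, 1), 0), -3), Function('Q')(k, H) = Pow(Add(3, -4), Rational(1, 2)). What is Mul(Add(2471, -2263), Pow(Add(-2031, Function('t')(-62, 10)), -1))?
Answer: Rational(-208, 2035) ≈ -0.10221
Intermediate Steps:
Function('Q')(k, H) = I (Function('Q')(k, H) = Pow(-1, Rational(1, 2)) = I)
Function('t')(o, D) = -4 (Function('t')(o, D) = Add(-4, Mul(2, Mul(Mul(I, 0), -3))) = Add(-4, Mul(2, Mul(0, -3))) = Add(-4, Mul(2, 0)) = Add(-4, 0) = -4)
Mul(Add(2471, -2263), Pow(Add(-2031, Function('t')(-62, 10)), -1)) = Mul(Add(2471, -2263), Pow(Add(-2031, -4), -1)) = Mul(208, Pow(-2035, -1)) = Mul(208, Rational(-1, 2035)) = Rational(-208, 2035)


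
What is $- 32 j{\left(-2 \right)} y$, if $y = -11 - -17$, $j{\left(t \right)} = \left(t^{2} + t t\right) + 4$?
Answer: $-2304$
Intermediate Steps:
$j{\left(t \right)} = 4 + 2 t^{2}$ ($j{\left(t \right)} = \left(t^{2} + t^{2}\right) + 4 = 2 t^{2} + 4 = 4 + 2 t^{2}$)
$y = 6$ ($y = -11 + 17 = 6$)
$- 32 j{\left(-2 \right)} y = - 32 \left(4 + 2 \left(-2\right)^{2}\right) 6 = - 32 \left(4 + 2 \cdot 4\right) 6 = - 32 \left(4 + 8\right) 6 = \left(-32\right) 12 \cdot 6 = \left(-384\right) 6 = -2304$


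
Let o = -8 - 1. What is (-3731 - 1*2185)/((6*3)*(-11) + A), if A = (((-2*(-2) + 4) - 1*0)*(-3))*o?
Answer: -986/3 ≈ -328.67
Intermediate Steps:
o = -9
A = 216 (A = (((-2*(-2) + 4) - 1*0)*(-3))*(-9) = (((4 + 4) + 0)*(-3))*(-9) = ((8 + 0)*(-3))*(-9) = (8*(-3))*(-9) = -24*(-9) = 216)
(-3731 - 1*2185)/((6*3)*(-11) + A) = (-3731 - 1*2185)/((6*3)*(-11) + 216) = (-3731 - 2185)/(18*(-11) + 216) = -5916/(-198 + 216) = -5916/18 = -5916*1/18 = -986/3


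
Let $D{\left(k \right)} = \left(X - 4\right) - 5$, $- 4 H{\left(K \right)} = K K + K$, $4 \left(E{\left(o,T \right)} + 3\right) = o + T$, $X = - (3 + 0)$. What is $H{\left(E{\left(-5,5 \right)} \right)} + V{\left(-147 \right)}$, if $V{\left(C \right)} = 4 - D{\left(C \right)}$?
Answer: $\frac{29}{2} \approx 14.5$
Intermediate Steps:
$X = -3$ ($X = \left(-1\right) 3 = -3$)
$E{\left(o,T \right)} = -3 + \frac{T}{4} + \frac{o}{4}$ ($E{\left(o,T \right)} = -3 + \frac{o + T}{4} = -3 + \frac{T + o}{4} = -3 + \left(\frac{T}{4} + \frac{o}{4}\right) = -3 + \frac{T}{4} + \frac{o}{4}$)
$H{\left(K \right)} = - \frac{K}{4} - \frac{K^{2}}{4}$ ($H{\left(K \right)} = - \frac{K K + K}{4} = - \frac{K^{2} + K}{4} = - \frac{K + K^{2}}{4} = - \frac{K}{4} - \frac{K^{2}}{4}$)
$D{\left(k \right)} = -12$ ($D{\left(k \right)} = \left(-3 - 4\right) - 5 = -7 - 5 = -12$)
$V{\left(C \right)} = 16$ ($V{\left(C \right)} = 4 - -12 = 4 + 12 = 16$)
$H{\left(E{\left(-5,5 \right)} \right)} + V{\left(-147 \right)} = - \frac{\left(-3 + \frac{1}{4} \cdot 5 + \frac{1}{4} \left(-5\right)\right) \left(1 + \left(-3 + \frac{1}{4} \cdot 5 + \frac{1}{4} \left(-5\right)\right)\right)}{4} + 16 = - \frac{\left(-3 + \frac{5}{4} - \frac{5}{4}\right) \left(1 - 3\right)}{4} + 16 = \left(- \frac{1}{4}\right) \left(-3\right) \left(1 - 3\right) + 16 = \left(- \frac{1}{4}\right) \left(-3\right) \left(-2\right) + 16 = - \frac{3}{2} + 16 = \frac{29}{2}$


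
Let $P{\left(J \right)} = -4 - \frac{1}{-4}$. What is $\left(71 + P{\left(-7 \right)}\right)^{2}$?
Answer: $\frac{72361}{16} \approx 4522.6$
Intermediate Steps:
$P{\left(J \right)} = - \frac{15}{4}$ ($P{\left(J \right)} = -4 - - \frac{1}{4} = -4 + \frac{1}{4} = - \frac{15}{4}$)
$\left(71 + P{\left(-7 \right)}\right)^{2} = \left(71 - \frac{15}{4}\right)^{2} = \left(\frac{269}{4}\right)^{2} = \frac{72361}{16}$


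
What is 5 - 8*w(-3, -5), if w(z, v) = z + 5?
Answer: -11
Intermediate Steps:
w(z, v) = 5 + z
5 - 8*w(-3, -5) = 5 - 8*(5 - 3) = 5 - 8*2 = 5 - 16 = -11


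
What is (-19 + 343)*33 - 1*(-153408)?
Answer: 164100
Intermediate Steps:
(-19 + 343)*33 - 1*(-153408) = 324*33 + 153408 = 10692 + 153408 = 164100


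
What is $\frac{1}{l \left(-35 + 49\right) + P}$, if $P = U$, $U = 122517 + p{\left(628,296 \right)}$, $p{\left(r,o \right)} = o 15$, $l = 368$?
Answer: $\frac{1}{132109} \approx 7.5695 \cdot 10^{-6}$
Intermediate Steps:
$p{\left(r,o \right)} = 15 o$
$U = 126957$ ($U = 122517 + 15 \cdot 296 = 122517 + 4440 = 126957$)
$P = 126957$
$\frac{1}{l \left(-35 + 49\right) + P} = \frac{1}{368 \left(-35 + 49\right) + 126957} = \frac{1}{368 \cdot 14 + 126957} = \frac{1}{5152 + 126957} = \frac{1}{132109}$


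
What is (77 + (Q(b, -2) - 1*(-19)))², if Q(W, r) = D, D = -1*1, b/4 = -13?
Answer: 9025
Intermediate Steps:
b = -52 (b = 4*(-13) = -52)
D = -1
Q(W, r) = -1
(77 + (Q(b, -2) - 1*(-19)))² = (77 + (-1 - 1*(-19)))² = (77 + (-1 + 19))² = (77 + 18)² = 95² = 9025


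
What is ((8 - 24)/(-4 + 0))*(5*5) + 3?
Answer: 103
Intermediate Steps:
((8 - 24)/(-4 + 0))*(5*5) + 3 = -16/(-4)*25 + 3 = -16*(-1/4)*25 + 3 = 4*25 + 3 = 100 + 3 = 103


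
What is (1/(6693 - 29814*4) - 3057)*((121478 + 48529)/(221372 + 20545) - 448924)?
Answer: 461364965574826132/336183991 ≈ 1.3724e+9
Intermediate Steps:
(1/(6693 - 29814*4) - 3057)*((121478 + 48529)/(221372 + 20545) - 448924) = (1/(6693 - 119256) - 3057)*(170007/241917 - 448924) = (1/(-112563) - 3057)*(170007*(1/241917) - 448924) = (-1/112563 - 3057)*(56669/80639 - 448924) = -344105092/112563*(-36200725767/80639) = 461364965574826132/336183991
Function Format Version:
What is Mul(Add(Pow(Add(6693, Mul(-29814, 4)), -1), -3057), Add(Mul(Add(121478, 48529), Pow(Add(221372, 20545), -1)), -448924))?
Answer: Rational(461364965574826132, 336183991) ≈ 1.3724e+9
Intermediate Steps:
Mul(Add(Pow(Add(6693, Mul(-29814, 4)), -1), -3057), Add(Mul(Add(121478, 48529), Pow(Add(221372, 20545), -1)), -448924)) = Mul(Add(Pow(Add(6693, -119256), -1), -3057), Add(Mul(170007, Pow(241917, -1)), -448924)) = Mul(Add(Pow(-112563, -1), -3057), Add(Mul(170007, Rational(1, 241917)), -448924)) = Mul(Add(Rational(-1, 112563), -3057), Add(Rational(56669, 80639), -448924)) = Mul(Rational(-344105092, 112563), Rational(-36200725767, 80639)) = Rational(461364965574826132, 336183991)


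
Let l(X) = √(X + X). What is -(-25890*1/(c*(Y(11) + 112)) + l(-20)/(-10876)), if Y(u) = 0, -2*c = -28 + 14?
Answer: 12945/392 + I*√10/5438 ≈ 33.023 + 0.00058152*I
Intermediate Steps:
l(X) = √2*√X (l(X) = √(2*X) = √2*√X)
c = 7 (c = -(-28 + 14)/2 = -½*(-14) = 7)
-(-25890*1/(c*(Y(11) + 112)) + l(-20)/(-10876)) = -(-25890*1/(7*(0 + 112)) + (√2*√(-20))/(-10876)) = -(-25890/(7*112) + (√2*(2*I*√5))*(-1/10876)) = -(-25890/784 + (2*I*√10)*(-1/10876)) = -(-25890*1/784 - I*√10/5438) = -(-12945/392 - I*√10/5438) = 12945/392 + I*√10/5438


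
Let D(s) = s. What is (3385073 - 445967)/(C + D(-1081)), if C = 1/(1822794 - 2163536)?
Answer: -333825618884/122780701 ≈ -2718.9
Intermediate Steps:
C = -1/340742 (C = 1/(-340742) = -1/340742 ≈ -2.9348e-6)
(3385073 - 445967)/(C + D(-1081)) = (3385073 - 445967)/(-1/340742 - 1081) = 2939106/(-368342103/340742) = 2939106*(-340742/368342103) = -333825618884/122780701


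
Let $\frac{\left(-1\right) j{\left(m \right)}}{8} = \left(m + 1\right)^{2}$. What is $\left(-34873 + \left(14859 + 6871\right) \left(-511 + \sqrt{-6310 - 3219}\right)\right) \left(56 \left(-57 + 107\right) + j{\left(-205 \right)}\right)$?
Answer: $3677263769584 - 7173681440 i \sqrt{9529} \approx 3.6773 \cdot 10^{12} - 7.0027 \cdot 10^{11} i$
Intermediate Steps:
$j{\left(m \right)} = - 8 \left(1 + m\right)^{2}$ ($j{\left(m \right)} = - 8 \left(m + 1\right)^{2} = - 8 \left(1 + m\right)^{2}$)
$\left(-34873 + \left(14859 + 6871\right) \left(-511 + \sqrt{-6310 - 3219}\right)\right) \left(56 \left(-57 + 107\right) + j{\left(-205 \right)}\right) = \left(-34873 + \left(14859 + 6871\right) \left(-511 + \sqrt{-6310 - 3219}\right)\right) \left(56 \left(-57 + 107\right) - 8 \left(1 - 205\right)^{2}\right) = \left(-34873 + 21730 \left(-511 + \sqrt{-9529}\right)\right) \left(56 \cdot 50 - 8 \left(-204\right)^{2}\right) = \left(-34873 + 21730 \left(-511 + i \sqrt{9529}\right)\right) \left(2800 - 332928\right) = \left(-34873 - \left(11104030 - 21730 i \sqrt{9529}\right)\right) \left(2800 - 332928\right) = \left(-11138903 + 21730 i \sqrt{9529}\right) \left(-330128\right) = 3677263769584 - 7173681440 i \sqrt{9529}$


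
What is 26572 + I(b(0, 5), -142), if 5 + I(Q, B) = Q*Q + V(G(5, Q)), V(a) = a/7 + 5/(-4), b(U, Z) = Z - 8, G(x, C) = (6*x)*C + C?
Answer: 743721/28 ≈ 26561.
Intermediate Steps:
G(x, C) = C + 6*C*x (G(x, C) = 6*C*x + C = C + 6*C*x)
b(U, Z) = -8 + Z
V(a) = -5/4 + a/7 (V(a) = a*(1/7) + 5*(-1/4) = a/7 - 5/4 = -5/4 + a/7)
I(Q, B) = -25/4 + Q**2 + 31*Q/7 (I(Q, B) = -5 + (Q*Q + (-5/4 + (Q*(1 + 6*5))/7)) = -5 + (Q**2 + (-5/4 + (Q*(1 + 30))/7)) = -5 + (Q**2 + (-5/4 + (Q*31)/7)) = -5 + (Q**2 + (-5/4 + (31*Q)/7)) = -5 + (Q**2 + (-5/4 + 31*Q/7)) = -5 + (-5/4 + Q**2 + 31*Q/7) = -25/4 + Q**2 + 31*Q/7)
26572 + I(b(0, 5), -142) = 26572 + (-25/4 + (-8 + 5)**2 + 31*(-8 + 5)/7) = 26572 + (-25/4 + (-3)**2 + (31/7)*(-3)) = 26572 + (-25/4 + 9 - 93/7) = 26572 - 295/28 = 743721/28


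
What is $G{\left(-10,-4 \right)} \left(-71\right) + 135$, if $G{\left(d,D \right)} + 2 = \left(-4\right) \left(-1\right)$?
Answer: $-7$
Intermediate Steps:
$G{\left(d,D \right)} = 2$ ($G{\left(d,D \right)} = -2 - -4 = -2 + 4 = 2$)
$G{\left(-10,-4 \right)} \left(-71\right) + 135 = 2 \left(-71\right) + 135 = -142 + 135 = -7$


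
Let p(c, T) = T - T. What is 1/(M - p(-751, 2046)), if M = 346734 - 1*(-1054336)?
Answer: 1/1401070 ≈ 7.1374e-7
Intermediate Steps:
p(c, T) = 0
M = 1401070 (M = 346734 + 1054336 = 1401070)
1/(M - p(-751, 2046)) = 1/(1401070 - 1*0) = 1/(1401070 + 0) = 1/1401070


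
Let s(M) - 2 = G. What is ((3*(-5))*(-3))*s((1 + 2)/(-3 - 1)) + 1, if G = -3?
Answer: -44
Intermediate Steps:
s(M) = -1 (s(M) = 2 - 3 = -1)
((3*(-5))*(-3))*s((1 + 2)/(-3 - 1)) + 1 = ((3*(-5))*(-3))*(-1) + 1 = -15*(-3)*(-1) + 1 = 45*(-1) + 1 = -45 + 1 = -44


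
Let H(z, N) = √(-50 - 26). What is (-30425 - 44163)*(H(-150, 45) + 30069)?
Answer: -2242786572 - 149176*I*√19 ≈ -2.2428e+9 - 6.5024e+5*I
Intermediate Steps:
H(z, N) = 2*I*√19 (H(z, N) = √(-76) = 2*I*√19)
(-30425 - 44163)*(H(-150, 45) + 30069) = (-30425 - 44163)*(2*I*√19 + 30069) = -74588*(30069 + 2*I*√19) = -2242786572 - 149176*I*√19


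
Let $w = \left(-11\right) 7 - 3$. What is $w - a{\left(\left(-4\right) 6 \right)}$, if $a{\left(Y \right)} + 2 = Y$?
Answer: $-54$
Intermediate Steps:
$a{\left(Y \right)} = -2 + Y$
$w = -80$ ($w = -77 - 3 = -80$)
$w - a{\left(\left(-4\right) 6 \right)} = -80 - \left(-2 - 24\right) = -80 - -26 = -80 + 26 = -54$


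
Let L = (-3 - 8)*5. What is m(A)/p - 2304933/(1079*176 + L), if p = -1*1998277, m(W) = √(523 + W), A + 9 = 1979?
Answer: -768311/63283 - 3*√277/1998277 ≈ -12.141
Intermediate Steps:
L = -55 (L = -11*5 = -55)
A = 1970 (A = -9 + 1979 = 1970)
p = -1998277
m(A)/p - 2304933/(1079*176 + L) = √(523 + 1970)/(-1998277) - 2304933/(1079*176 - 55) = √2493*(-1/1998277) - 2304933/(189904 - 55) = (3*√277)*(-1/1998277) - 2304933/189849 = -3*√277/1998277 - 2304933*1/189849 = -3*√277/1998277 - 768311/63283 = -768311/63283 - 3*√277/1998277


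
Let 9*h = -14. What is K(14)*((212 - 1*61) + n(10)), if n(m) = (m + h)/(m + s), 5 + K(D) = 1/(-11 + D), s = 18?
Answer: -19064/27 ≈ -706.07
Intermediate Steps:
h = -14/9 (h = (1/9)*(-14) = -14/9 ≈ -1.5556)
K(D) = -5 + 1/(-11 + D)
n(m) = (-14/9 + m)/(18 + m) (n(m) = (m - 14/9)/(m + 18) = (-14/9 + m)/(18 + m))
K(14)*((212 - 1*61) + n(10)) = ((56 - 5*14)/(-11 + 14))*((212 - 1*61) + (-14/9 + 10)/(18 + 10)) = ((56 - 70)/3)*((212 - 61) + (76/9)/28) = ((1/3)*(-14))*(151 + (1/28)*(76/9)) = -14*(151 + 19/63)/3 = -14/3*9532/63 = -19064/27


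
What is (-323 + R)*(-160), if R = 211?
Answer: 17920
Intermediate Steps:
(-323 + R)*(-160) = (-323 + 211)*(-160) = -112*(-160) = 17920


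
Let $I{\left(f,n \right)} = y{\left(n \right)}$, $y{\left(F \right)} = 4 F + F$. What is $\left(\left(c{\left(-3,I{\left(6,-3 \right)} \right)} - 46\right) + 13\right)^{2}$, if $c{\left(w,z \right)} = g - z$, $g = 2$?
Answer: $256$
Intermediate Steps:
$y{\left(F \right)} = 5 F$
$I{\left(f,n \right)} = 5 n$
$c{\left(w,z \right)} = 2 - z$
$\left(\left(c{\left(-3,I{\left(6,-3 \right)} \right)} - 46\right) + 13\right)^{2} = \left(\left(\left(2 - 5 \left(-3\right)\right) - 46\right) + 13\right)^{2} = \left(\left(\left(2 - -15\right) - 46\right) + 13\right)^{2} = \left(\left(\left(2 + 15\right) - 46\right) + 13\right)^{2} = \left(\left(17 - 46\right) + 13\right)^{2} = \left(-29 + 13\right)^{2} = \left(-16\right)^{2} = 256$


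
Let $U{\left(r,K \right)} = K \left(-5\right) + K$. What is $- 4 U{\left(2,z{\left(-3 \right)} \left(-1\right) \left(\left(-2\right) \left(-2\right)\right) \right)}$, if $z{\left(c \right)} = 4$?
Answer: $-256$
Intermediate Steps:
$U{\left(r,K \right)} = - 4 K$ ($U{\left(r,K \right)} = - 5 K + K = - 4 K$)
$- 4 U{\left(2,z{\left(-3 \right)} \left(-1\right) \left(\left(-2\right) \left(-2\right)\right) \right)} = - 4 \left(- 4 \cdot 4 \left(-1\right) \left(\left(-2\right) \left(-2\right)\right)\right) = - 4 \left(- 4 \left(\left(-4\right) 4\right)\right) = - 4 \left(\left(-4\right) \left(-16\right)\right) = \left(-4\right) 64 = -256$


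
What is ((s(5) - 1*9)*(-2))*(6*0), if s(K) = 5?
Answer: 0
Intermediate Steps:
((s(5) - 1*9)*(-2))*(6*0) = ((5 - 1*9)*(-2))*(6*0) = ((5 - 9)*(-2))*0 = -4*(-2)*0 = 8*0 = 0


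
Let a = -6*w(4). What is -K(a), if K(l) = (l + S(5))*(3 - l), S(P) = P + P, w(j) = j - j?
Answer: -30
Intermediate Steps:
w(j) = 0
S(P) = 2*P
a = 0 (a = -6*0 = 0)
K(l) = (3 - l)*(10 + l) (K(l) = (l + 2*5)*(3 - l) = (l + 10)*(3 - l) = (10 + l)*(3 - l) = (3 - l)*(10 + l))
-K(a) = -(30 - 1*0**2 - 7*0) = -(30 - 1*0 + 0) = -(30 + 0 + 0) = -1*30 = -30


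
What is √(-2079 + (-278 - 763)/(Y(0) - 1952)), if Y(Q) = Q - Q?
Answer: I*√494974374/488 ≈ 45.59*I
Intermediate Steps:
Y(Q) = 0
√(-2079 + (-278 - 763)/(Y(0) - 1952)) = √(-2079 + (-278 - 763)/(0 - 1952)) = √(-2079 - 1041/(-1952)) = √(-2079 - 1041*(-1/1952)) = √(-2079 + 1041/1952) = √(-4057167/1952) = I*√494974374/488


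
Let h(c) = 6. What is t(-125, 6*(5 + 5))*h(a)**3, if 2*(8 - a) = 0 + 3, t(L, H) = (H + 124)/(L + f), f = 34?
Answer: -39744/91 ≈ -436.75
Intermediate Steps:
t(L, H) = (124 + H)/(34 + L) (t(L, H) = (H + 124)/(L + 34) = (124 + H)/(34 + L))
a = 13/2 (a = 8 - (0 + 3)/2 = 8 - 1/2*3 = 8 - 3/2 = 13/2 ≈ 6.5000)
t(-125, 6*(5 + 5))*h(a)**3 = ((124 + 6*(5 + 5))/(34 - 125))*6**3 = ((124 + 6*10)/(-91))*216 = -(124 + 60)/91*216 = -1/91*184*216 = -184/91*216 = -39744/91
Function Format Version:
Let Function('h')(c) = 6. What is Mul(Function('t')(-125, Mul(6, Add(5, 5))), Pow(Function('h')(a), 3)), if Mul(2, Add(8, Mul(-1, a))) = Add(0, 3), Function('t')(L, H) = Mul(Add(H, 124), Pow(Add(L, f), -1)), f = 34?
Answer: Rational(-39744, 91) ≈ -436.75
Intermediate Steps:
Function('t')(L, H) = Mul(Pow(Add(34, L), -1), Add(124, H)) (Function('t')(L, H) = Mul(Add(H, 124), Pow(Add(L, 34), -1)) = Mul(Add(124, H), Pow(Add(34, L), -1)) = Mul(Pow(Add(34, L), -1), Add(124, H)))
a = Rational(13, 2) (a = Add(8, Mul(Rational(-1, 2), Add(0, 3))) = Add(8, Mul(Rational(-1, 2), 3)) = Add(8, Rational(-3, 2)) = Rational(13, 2) ≈ 6.5000)
Mul(Function('t')(-125, Mul(6, Add(5, 5))), Pow(Function('h')(a), 3)) = Mul(Mul(Pow(Add(34, -125), -1), Add(124, Mul(6, Add(5, 5)))), Pow(6, 3)) = Mul(Mul(Pow(-91, -1), Add(124, Mul(6, 10))), 216) = Mul(Mul(Rational(-1, 91), Add(124, 60)), 216) = Mul(Mul(Rational(-1, 91), 184), 216) = Mul(Rational(-184, 91), 216) = Rational(-39744, 91)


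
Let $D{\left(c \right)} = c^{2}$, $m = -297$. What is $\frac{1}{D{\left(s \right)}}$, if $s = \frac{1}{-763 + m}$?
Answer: $1123600$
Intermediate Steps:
$s = - \frac{1}{1060}$ ($s = \frac{1}{-763 - 297} = \frac{1}{-1060} = - \frac{1}{1060} \approx -0.0009434$)
$\frac{1}{D{\left(s \right)}} = \frac{1}{\left(- \frac{1}{1060}\right)^{2}} = \frac{1}{\frac{1}{1123600}} = 1123600$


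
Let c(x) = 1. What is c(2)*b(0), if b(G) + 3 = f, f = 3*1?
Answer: 0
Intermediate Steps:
f = 3
b(G) = 0 (b(G) = -3 + 3 = 0)
c(2)*b(0) = 1*0 = 0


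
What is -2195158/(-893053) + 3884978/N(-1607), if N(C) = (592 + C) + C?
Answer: -247409682397/167256069 ≈ -1479.2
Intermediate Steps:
N(C) = 592 + 2*C
-2195158/(-893053) + 3884978/N(-1607) = -2195158/(-893053) + 3884978/(592 + 2*(-1607)) = -2195158*(-1/893053) + 3884978/(592 - 3214) = 313594/127579 + 3884978/(-2622) = 313594/127579 + 3884978*(-1/2622) = 313594/127579 - 1942489/1311 = -247409682397/167256069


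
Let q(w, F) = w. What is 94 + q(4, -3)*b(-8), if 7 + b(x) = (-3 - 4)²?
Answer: 262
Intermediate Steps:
b(x) = 42 (b(x) = -7 + (-3 - 4)² = -7 + (-7)² = -7 + 49 = 42)
94 + q(4, -3)*b(-8) = 94 + 4*42 = 94 + 168 = 262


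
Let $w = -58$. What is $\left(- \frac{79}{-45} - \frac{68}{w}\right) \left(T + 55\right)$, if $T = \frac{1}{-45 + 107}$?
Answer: $\frac{1448159}{8990} \approx 161.09$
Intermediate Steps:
$T = \frac{1}{62} \approx 0.016129$
$\left(- \frac{79}{-45} - \frac{68}{w}\right) \left(T + 55\right) = \left(- \frac{79}{-45} - \frac{68}{-58}\right) \left(\frac{1}{62} + 55\right) = \left(\left(-79\right) \left(- \frac{1}{45}\right) - - \frac{34}{29}\right) \frac{3411}{62} = \left(\frac{79}{45} + \frac{34}{29}\right) \frac{3411}{62} = \frac{3821}{1305} \cdot \frac{3411}{62} = \frac{1448159}{8990}$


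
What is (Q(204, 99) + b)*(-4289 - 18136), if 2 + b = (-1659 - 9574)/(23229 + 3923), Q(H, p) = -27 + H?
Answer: -106302729975/27152 ≈ -3.9151e+6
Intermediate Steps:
b = -65537/27152 (b = -2 + (-1659 - 9574)/(23229 + 3923) = -2 - 11233/27152 = -65537/27152 ≈ -2.4137)
(Q(204, 99) + b)*(-4289 - 18136) = ((-27 + 204) - 65537/27152)*(-4289 - 18136) = (177 - 65537/27152)*(-22425) = (4740367/27152)*(-22425) = -106302729975/27152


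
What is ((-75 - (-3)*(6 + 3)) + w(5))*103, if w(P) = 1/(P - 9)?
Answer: -19879/4 ≈ -4969.8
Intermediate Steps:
w(P) = 1/(-9 + P)
((-75 - (-3)*(6 + 3)) + w(5))*103 = ((-75 - (-3)*(6 + 3)) + 1/(-9 + 5))*103 = ((-75 - (-3)*9) + 1/(-4))*103 = ((-75 - 1*(-27)) - ¼)*103 = ((-75 + 27) - ¼)*103 = (-48 - ¼)*103 = -193/4*103 = -19879/4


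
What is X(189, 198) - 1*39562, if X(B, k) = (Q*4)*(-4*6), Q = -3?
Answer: -39274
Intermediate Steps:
X(B, k) = 288 (X(B, k) = (-3*4)*(-4*6) = -12*(-24) = 288)
X(189, 198) - 1*39562 = 288 - 1*39562 = 288 - 39562 = -39274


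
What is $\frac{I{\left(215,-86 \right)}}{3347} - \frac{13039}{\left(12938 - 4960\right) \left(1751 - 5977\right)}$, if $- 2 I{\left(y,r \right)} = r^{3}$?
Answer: $\frac{10722366566317}{112844198716} \approx 95.019$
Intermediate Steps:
$I{\left(y,r \right)} = - \frac{r^{3}}{2}$
$\frac{I{\left(215,-86 \right)}}{3347} - \frac{13039}{\left(12938 - 4960\right) \left(1751 - 5977\right)} = \frac{\left(- \frac{1}{2}\right) \left(-86\right)^{3}}{3347} - \frac{13039}{\left(12938 - 4960\right) \left(1751 - 5977\right)} = \left(- \frac{1}{2}\right) \left(-636056\right) \frac{1}{3347} - \frac{13039}{7978 \left(-4226\right)} = 318028 \cdot \frac{1}{3347} - \frac{13039}{-33715028} = \frac{318028}{3347} - - \frac{13039}{33715028} = \frac{318028}{3347} + \frac{13039}{33715028} = \frac{10722366566317}{112844198716}$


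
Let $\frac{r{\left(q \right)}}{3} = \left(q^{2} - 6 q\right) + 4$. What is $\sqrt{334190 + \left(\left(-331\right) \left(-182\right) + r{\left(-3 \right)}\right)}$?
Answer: $5 \sqrt{15781} \approx 628.11$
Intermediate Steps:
$r{\left(q \right)} = 12 - 18 q + 3 q^{2}$ ($r{\left(q \right)} = 3 \left(\left(q^{2} - 6 q\right) + 4\right) = 3 \left(4 + q^{2} - 6 q\right) = 12 - 18 q + 3 q^{2}$)
$\sqrt{334190 + \left(\left(-331\right) \left(-182\right) + r{\left(-3 \right)}\right)} = \sqrt{334190 + \left(\left(-331\right) \left(-182\right) + \left(12 - -54 + 3 \left(-3\right)^{2}\right)\right)} = \sqrt{334190 + \left(60242 + \left(12 + 54 + 3 \cdot 9\right)\right)} = \sqrt{334190 + \left(60242 + \left(12 + 54 + 27\right)\right)} = \sqrt{334190 + \left(60242 + 93\right)} = \sqrt{334190 + 60335} = \sqrt{394525} = 5 \sqrt{15781}$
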